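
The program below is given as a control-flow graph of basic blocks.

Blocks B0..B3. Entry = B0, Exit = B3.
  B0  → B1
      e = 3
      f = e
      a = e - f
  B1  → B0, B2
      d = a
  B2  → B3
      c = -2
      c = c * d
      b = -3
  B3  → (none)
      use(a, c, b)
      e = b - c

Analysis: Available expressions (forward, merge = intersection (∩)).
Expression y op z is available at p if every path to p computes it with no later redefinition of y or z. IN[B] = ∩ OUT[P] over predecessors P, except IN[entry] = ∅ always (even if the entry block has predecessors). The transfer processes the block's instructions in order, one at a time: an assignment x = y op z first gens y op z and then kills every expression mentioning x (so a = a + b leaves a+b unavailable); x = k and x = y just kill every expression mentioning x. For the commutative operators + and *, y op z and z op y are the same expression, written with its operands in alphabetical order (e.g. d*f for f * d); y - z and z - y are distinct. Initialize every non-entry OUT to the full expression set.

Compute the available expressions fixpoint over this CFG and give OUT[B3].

Answer: {b-c}

Working:
Fixpoint table:
  B0: | IN={} | OUT={e-f}
  B1: | IN={e-f} | OUT={e-f}
  B2: | IN={e-f} | OUT={e-f}
  B3: | IN={e-f} | OUT={b-c}

Merge at B3: IN[B3] = OUT[B2] = {e-f}
Applying B3's transfer function to that IN value gives OUT[B3] (row B3 above).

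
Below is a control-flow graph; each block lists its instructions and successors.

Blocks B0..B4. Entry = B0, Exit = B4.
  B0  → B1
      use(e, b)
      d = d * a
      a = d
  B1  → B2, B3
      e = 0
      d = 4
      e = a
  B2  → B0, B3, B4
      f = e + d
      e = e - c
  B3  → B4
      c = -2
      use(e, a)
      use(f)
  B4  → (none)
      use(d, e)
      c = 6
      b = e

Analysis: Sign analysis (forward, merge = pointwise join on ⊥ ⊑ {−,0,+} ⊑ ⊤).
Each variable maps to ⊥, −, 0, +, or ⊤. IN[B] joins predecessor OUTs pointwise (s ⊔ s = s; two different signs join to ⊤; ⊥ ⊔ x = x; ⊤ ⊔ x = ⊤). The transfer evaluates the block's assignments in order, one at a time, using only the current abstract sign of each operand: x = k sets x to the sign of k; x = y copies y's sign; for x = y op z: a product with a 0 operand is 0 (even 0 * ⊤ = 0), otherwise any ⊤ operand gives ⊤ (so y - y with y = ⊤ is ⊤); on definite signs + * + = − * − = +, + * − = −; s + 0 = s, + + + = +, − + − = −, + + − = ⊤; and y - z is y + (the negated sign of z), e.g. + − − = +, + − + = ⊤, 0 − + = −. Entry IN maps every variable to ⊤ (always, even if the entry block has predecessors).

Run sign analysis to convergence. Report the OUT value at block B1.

Per-block solution:
  B0: | IN=(all ⊤) | OUT=(all ⊤)
  B1: | IN=(all ⊤) | OUT={d:+; rest ⊤}
  B2: | IN={d:+; rest ⊤} | OUT={d:+; rest ⊤}
  B3: | IN={d:+; rest ⊤} | OUT={c:-, d:+; rest ⊤}
  B4: | IN={d:+; rest ⊤} | OUT={c:+, d:+; rest ⊤}

Merge at B1: IN[B1] = OUT[B0] = {a: ⊤, b: ⊤, c: ⊤, d: ⊤, e: ⊤, f: ⊤}
Applying B1's transfer function to that IN value gives OUT[B1] (row B1 above).

Answer: {a: ⊤, b: ⊤, c: ⊤, d: +, e: ⊤, f: ⊤}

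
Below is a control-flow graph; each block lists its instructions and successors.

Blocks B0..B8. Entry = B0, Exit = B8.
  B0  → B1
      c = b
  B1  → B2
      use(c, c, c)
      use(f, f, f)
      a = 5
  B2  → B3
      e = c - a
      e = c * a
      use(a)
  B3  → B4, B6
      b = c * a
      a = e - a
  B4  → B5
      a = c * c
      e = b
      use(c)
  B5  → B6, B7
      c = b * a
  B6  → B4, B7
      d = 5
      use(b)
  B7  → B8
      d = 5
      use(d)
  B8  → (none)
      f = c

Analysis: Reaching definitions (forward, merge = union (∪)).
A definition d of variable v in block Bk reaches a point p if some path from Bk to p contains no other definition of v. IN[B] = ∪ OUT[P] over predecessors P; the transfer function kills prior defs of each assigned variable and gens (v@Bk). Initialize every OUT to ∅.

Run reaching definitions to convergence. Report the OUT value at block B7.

Answer: {a@B3, a@B4, b@B3, c@B0, c@B5, d@B7, e@B2, e@B4}

Trace:
Converged values:
  B0: | IN={} | OUT={c@B0}
  B1: | IN={c@B0} | OUT={a@B1, c@B0}
  B2: | IN={a@B1, c@B0} | OUT={a@B1, c@B0, e@B2}
  B3: | IN={a@B1, c@B0, e@B2} | OUT={a@B3, b@B3, c@B0, e@B2}
  B4: | IN={a@B3, a@B4, b@B3, c@B0, c@B5, d@B6, e@B2, e@B4} | OUT={a@B4, b@B3, c@B0, c@B5, d@B6, e@B4}
  B5: | IN={a@B4, b@B3, c@B0, c@B5, d@B6, e@B4} | OUT={a@B4, b@B3, c@B5, d@B6, e@B4}
  B6: | IN={a@B3, a@B4, b@B3, c@B0, c@B5, d@B6, e@B2, e@B4} | OUT={a@B3, a@B4, b@B3, c@B0, c@B5, d@B6, e@B2, e@B4}
  B7: | IN={a@B3, a@B4, b@B3, c@B0, c@B5, d@B6, e@B2, e@B4} | OUT={a@B3, a@B4, b@B3, c@B0, c@B5, d@B7, e@B2, e@B4}
  B8: | IN={a@B3, a@B4, b@B3, c@B0, c@B5, d@B7, e@B2, e@B4} | OUT={a@B3, a@B4, b@B3, c@B0, c@B5, d@B7, e@B2, e@B4, f@B8}

Merge at B7: IN[B7] = OUT[B5] ⊔ OUT[B6] = {a@B3, a@B4, b@B3, c@B0, c@B5, d@B6, e@B2, e@B4}
Applying B7's transfer function to that IN value gives OUT[B7] (row B7 above).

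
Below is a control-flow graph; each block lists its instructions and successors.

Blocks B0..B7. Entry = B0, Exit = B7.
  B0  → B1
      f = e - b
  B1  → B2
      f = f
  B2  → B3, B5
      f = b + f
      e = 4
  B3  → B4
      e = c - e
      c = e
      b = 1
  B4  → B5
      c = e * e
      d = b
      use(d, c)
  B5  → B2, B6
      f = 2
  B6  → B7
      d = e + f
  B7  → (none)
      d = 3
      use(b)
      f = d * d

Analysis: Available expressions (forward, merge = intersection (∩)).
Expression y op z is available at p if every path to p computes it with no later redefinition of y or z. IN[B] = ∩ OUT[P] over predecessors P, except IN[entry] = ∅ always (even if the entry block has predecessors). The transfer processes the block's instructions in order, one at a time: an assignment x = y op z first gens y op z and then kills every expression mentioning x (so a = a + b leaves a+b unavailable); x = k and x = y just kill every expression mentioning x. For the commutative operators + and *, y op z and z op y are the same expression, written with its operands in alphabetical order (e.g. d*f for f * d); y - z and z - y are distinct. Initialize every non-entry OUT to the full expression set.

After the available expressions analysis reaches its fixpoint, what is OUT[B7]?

Fixpoint table:
  B0:  IN={}  OUT={e-b}
  B1:  IN={e-b}  OUT={e-b}
  B2:  IN={}  OUT={}
  B3:  IN={}  OUT={}
  B4:  IN={}  OUT={e*e}
  B5:  IN={}  OUT={}
  B6:  IN={}  OUT={e+f}
  B7:  IN={e+f}  OUT={d*d}

Merge at B7: IN[B7] = OUT[B6] = {e+f}
Applying B7's transfer function to that IN value gives OUT[B7] (row B7 above).

Answer: {d*d}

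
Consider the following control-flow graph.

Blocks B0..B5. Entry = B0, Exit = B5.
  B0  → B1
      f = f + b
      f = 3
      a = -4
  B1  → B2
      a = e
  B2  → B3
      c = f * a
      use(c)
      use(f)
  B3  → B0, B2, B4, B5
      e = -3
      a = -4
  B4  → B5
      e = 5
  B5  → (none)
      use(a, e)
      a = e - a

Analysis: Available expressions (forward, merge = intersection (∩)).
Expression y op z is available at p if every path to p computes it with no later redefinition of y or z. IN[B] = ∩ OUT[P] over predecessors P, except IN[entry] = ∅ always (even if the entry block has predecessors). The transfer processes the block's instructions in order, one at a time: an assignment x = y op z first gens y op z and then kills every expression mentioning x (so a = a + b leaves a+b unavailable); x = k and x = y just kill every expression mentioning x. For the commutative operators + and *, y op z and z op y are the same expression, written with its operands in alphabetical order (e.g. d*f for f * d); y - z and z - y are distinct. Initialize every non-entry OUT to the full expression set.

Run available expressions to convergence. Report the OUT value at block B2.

Fixpoint table:
  B0:   IN={}   OUT={}
  B1:   IN={}   OUT={}
  B2:   IN={}   OUT={a*f}
  B3:   IN={a*f}   OUT={}
  B4:   IN={}   OUT={}
  B5:   IN={}   OUT={}

Merge at B2: IN[B2] = OUT[B1] ∩ OUT[B3] = {}
Applying B2's transfer function to that IN value gives OUT[B2] (row B2 above).

Answer: {a*f}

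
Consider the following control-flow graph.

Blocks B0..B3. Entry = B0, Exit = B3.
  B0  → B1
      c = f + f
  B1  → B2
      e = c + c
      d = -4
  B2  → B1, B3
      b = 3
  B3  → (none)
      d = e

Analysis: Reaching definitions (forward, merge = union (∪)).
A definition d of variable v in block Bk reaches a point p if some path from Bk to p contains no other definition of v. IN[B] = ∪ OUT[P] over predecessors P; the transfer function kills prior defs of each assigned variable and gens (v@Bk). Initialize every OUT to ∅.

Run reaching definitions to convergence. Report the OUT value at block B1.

Fixpoint table:
  B0:  IN={}  OUT={c@B0}
  B1:  IN={b@B2, c@B0, d@B1, e@B1}  OUT={b@B2, c@B0, d@B1, e@B1}
  B2:  IN={b@B2, c@B0, d@B1, e@B1}  OUT={b@B2, c@B0, d@B1, e@B1}
  B3:  IN={b@B2, c@B0, d@B1, e@B1}  OUT={b@B2, c@B0, d@B3, e@B1}

Merge at B1: IN[B1] = OUT[B0] ⊔ OUT[B2] = {b@B2, c@B0, d@B1, e@B1}
Applying B1's transfer function to that IN value gives OUT[B1] (row B1 above).

Answer: {b@B2, c@B0, d@B1, e@B1}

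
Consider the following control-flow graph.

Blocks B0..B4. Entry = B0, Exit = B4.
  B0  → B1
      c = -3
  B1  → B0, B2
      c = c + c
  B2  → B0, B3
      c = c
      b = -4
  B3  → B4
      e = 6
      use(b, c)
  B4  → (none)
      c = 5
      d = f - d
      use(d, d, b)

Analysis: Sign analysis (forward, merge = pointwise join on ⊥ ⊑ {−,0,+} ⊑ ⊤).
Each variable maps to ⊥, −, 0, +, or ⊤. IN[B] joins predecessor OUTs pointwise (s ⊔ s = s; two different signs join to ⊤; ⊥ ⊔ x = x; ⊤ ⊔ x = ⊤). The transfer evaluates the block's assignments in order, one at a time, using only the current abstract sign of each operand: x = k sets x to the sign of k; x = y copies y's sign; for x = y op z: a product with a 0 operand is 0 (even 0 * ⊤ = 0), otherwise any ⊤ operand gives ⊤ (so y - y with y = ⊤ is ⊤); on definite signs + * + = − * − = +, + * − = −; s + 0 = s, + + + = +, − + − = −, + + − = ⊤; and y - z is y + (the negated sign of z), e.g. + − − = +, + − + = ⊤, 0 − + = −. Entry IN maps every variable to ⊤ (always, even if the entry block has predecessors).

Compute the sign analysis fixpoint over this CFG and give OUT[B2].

Per-block solution:
  B0: | IN=(all ⊤) | OUT={c:-; rest ⊤}
  B1: | IN={c:-; rest ⊤} | OUT={c:-; rest ⊤}
  B2: | IN={c:-; rest ⊤} | OUT={b:-, c:-; rest ⊤}
  B3: | IN={b:-, c:-; rest ⊤} | OUT={b:-, c:-, e:+; rest ⊤}
  B4: | IN={b:-, c:-, e:+; rest ⊤} | OUT={b:-, c:+, e:+; rest ⊤}

Merge at B2: IN[B2] = OUT[B1] = {a: ⊤, b: ⊤, c: -, d: ⊤, e: ⊤, f: ⊤}
Applying B2's transfer function to that IN value gives OUT[B2] (row B2 above).

Answer: {a: ⊤, b: -, c: -, d: ⊤, e: ⊤, f: ⊤}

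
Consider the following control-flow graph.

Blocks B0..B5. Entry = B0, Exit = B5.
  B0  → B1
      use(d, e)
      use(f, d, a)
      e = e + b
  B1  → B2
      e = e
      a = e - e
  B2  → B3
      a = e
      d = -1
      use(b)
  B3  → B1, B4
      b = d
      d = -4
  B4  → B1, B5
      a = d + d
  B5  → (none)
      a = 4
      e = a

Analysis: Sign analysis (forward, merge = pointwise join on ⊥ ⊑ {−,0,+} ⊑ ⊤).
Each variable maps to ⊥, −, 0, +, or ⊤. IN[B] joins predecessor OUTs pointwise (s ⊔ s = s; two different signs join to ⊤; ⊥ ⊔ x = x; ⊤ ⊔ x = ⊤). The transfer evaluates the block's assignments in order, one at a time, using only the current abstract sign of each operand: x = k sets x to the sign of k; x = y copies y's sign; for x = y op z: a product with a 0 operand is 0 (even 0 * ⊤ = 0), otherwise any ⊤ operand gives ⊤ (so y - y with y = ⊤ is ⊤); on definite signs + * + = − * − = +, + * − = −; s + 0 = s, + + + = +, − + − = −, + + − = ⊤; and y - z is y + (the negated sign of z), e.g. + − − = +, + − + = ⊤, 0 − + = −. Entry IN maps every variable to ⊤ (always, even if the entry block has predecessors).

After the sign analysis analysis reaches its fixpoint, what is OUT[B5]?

Answer: {a: +, b: -, c: ⊤, d: -, e: +, f: ⊤}

Working:
Fixpoint table:
  B0:   IN=(all ⊤)   OUT=(all ⊤)
  B1:   IN=(all ⊤)   OUT=(all ⊤)
  B2:   IN=(all ⊤)   OUT={d:-; rest ⊤}
  B3:   IN={d:-; rest ⊤}   OUT={b:-, d:-; rest ⊤}
  B4:   IN={b:-, d:-; rest ⊤}   OUT={a:-, b:-, d:-; rest ⊤}
  B5:   IN={a:-, b:-, d:-; rest ⊤}   OUT={a:+, b:-, d:-, e:+; rest ⊤}

Merge at B5: IN[B5] = OUT[B4] = {a: -, b: -, c: ⊤, d: -, e: ⊤, f: ⊤}
Applying B5's transfer function to that IN value gives OUT[B5] (row B5 above).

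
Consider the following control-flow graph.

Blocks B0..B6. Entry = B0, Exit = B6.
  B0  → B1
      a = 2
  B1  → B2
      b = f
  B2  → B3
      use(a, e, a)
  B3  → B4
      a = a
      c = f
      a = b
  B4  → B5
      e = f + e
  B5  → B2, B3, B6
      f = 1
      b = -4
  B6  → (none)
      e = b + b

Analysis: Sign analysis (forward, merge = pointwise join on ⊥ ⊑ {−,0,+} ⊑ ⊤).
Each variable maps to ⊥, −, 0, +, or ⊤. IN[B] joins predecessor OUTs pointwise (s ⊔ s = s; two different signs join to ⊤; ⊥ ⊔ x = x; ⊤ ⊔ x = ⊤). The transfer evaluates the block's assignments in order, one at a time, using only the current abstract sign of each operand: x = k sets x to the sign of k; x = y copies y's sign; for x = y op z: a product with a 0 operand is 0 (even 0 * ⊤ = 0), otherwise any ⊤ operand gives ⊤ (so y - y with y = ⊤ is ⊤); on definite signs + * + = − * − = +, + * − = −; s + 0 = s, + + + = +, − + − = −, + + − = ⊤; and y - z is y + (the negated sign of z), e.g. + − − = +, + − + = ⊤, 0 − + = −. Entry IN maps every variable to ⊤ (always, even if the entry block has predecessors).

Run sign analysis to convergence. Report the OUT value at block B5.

Answer: {a: ⊤, b: -, c: ⊤, d: ⊤, e: ⊤, f: +}

Working:
Per-block solution:
  B0:  IN=(all ⊤)  OUT={a:+; rest ⊤}
  B1:  IN={a:+; rest ⊤}  OUT={a:+; rest ⊤}
  B2:  IN=(all ⊤)  OUT=(all ⊤)
  B3:  IN=(all ⊤)  OUT=(all ⊤)
  B4:  IN=(all ⊤)  OUT=(all ⊤)
  B5:  IN=(all ⊤)  OUT={b:-, f:+; rest ⊤}
  B6:  IN={b:-, f:+; rest ⊤}  OUT={b:-, e:-, f:+; rest ⊤}

Merge at B5: IN[B5] = OUT[B4] = {a: ⊤, b: ⊤, c: ⊤, d: ⊤, e: ⊤, f: ⊤}
Applying B5's transfer function to that IN value gives OUT[B5] (row B5 above).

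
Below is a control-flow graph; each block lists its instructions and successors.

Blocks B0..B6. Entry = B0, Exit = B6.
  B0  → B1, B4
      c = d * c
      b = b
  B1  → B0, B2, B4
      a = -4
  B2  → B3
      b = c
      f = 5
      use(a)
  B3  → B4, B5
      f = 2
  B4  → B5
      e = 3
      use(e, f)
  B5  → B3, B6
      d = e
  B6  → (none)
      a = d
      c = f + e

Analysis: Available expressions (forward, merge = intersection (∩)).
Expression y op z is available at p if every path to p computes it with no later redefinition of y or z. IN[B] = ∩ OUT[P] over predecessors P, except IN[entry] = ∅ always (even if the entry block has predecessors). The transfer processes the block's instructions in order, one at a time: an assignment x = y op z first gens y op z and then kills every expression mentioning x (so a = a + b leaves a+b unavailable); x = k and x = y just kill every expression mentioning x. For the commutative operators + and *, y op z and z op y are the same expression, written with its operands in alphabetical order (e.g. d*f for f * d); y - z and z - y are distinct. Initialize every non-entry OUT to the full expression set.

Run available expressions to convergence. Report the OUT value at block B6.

Answer: {e+f}

Working:
Fixpoint table:
  B0: | IN={} | OUT={}
  B1: | IN={} | OUT={}
  B2: | IN={} | OUT={}
  B3: | IN={} | OUT={}
  B4: | IN={} | OUT={}
  B5: | IN={} | OUT={}
  B6: | IN={} | OUT={e+f}

Merge at B6: IN[B6] = OUT[B5] = {}
Applying B6's transfer function to that IN value gives OUT[B6] (row B6 above).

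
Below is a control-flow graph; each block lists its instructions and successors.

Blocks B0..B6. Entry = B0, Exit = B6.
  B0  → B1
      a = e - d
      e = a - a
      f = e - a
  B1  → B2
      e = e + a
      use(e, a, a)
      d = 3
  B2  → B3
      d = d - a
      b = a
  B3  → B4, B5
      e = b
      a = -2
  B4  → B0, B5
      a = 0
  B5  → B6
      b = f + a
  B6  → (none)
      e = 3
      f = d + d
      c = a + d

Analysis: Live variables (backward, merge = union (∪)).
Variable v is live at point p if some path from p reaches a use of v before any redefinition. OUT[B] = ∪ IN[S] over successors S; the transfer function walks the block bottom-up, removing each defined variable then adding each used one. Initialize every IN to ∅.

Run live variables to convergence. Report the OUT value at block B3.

Fixpoint table:
  B0: | IN={d, e} | OUT={a, e, f}
  B1: | IN={a, e, f} | OUT={a, d, f}
  B2: | IN={a, d, f} | OUT={b, d, f}
  B3: | IN={b, d, f} | OUT={a, d, e, f}
  B4: | IN={d, e, f} | OUT={a, d, e, f}
  B5: | IN={a, d, f} | OUT={a, d}
  B6: | IN={a, d} | OUT={}

Merge at B3: OUT[B3] = IN[B4] ⊔ IN[B5] = {a, d, e, f}

Answer: {a, d, e, f}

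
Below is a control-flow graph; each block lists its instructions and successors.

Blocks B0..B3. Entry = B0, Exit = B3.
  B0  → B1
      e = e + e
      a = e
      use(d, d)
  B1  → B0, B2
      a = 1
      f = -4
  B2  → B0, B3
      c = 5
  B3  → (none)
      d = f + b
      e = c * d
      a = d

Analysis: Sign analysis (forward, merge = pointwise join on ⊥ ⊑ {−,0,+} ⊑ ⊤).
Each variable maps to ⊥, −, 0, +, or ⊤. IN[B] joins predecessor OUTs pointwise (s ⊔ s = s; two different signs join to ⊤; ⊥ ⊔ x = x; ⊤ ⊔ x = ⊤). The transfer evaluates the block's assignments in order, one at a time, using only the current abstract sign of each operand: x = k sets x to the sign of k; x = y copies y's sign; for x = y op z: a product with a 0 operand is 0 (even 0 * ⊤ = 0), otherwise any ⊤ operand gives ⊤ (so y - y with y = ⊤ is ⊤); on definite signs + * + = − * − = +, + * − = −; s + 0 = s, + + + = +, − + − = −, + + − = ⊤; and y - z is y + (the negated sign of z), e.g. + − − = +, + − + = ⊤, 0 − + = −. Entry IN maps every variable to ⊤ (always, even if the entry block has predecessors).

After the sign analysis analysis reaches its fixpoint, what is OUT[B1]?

Converged values:
  B0:  IN=(all ⊤)  OUT=(all ⊤)
  B1:  IN=(all ⊤)  OUT={a:+, f:-; rest ⊤}
  B2:  IN={a:+, f:-; rest ⊤}  OUT={a:+, c:+, f:-; rest ⊤}
  B3:  IN={a:+, c:+, f:-; rest ⊤}  OUT={c:+, f:-; rest ⊤}

Merge at B1: IN[B1] = OUT[B0] = {a: ⊤, b: ⊤, c: ⊤, d: ⊤, e: ⊤, f: ⊤}
Applying B1's transfer function to that IN value gives OUT[B1] (row B1 above).

Answer: {a: +, b: ⊤, c: ⊤, d: ⊤, e: ⊤, f: -}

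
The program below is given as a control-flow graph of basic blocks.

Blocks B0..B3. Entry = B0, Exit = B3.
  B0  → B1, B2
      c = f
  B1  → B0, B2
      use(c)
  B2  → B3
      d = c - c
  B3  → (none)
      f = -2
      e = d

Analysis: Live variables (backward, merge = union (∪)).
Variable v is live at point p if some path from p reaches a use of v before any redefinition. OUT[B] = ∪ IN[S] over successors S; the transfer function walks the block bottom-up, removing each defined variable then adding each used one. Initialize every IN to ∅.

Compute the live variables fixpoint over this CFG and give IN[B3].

Fixpoint table:
  B0:  IN={f}  OUT={c, f}
  B1:  IN={c, f}  OUT={c, f}
  B2:  IN={c}  OUT={d}
  B3:  IN={d}  OUT={}

B3 is the boundary node: OUT[B3] = {}
Applying B3's transfer function to that OUT value gives IN[B3] (row B3 above).

Answer: {d}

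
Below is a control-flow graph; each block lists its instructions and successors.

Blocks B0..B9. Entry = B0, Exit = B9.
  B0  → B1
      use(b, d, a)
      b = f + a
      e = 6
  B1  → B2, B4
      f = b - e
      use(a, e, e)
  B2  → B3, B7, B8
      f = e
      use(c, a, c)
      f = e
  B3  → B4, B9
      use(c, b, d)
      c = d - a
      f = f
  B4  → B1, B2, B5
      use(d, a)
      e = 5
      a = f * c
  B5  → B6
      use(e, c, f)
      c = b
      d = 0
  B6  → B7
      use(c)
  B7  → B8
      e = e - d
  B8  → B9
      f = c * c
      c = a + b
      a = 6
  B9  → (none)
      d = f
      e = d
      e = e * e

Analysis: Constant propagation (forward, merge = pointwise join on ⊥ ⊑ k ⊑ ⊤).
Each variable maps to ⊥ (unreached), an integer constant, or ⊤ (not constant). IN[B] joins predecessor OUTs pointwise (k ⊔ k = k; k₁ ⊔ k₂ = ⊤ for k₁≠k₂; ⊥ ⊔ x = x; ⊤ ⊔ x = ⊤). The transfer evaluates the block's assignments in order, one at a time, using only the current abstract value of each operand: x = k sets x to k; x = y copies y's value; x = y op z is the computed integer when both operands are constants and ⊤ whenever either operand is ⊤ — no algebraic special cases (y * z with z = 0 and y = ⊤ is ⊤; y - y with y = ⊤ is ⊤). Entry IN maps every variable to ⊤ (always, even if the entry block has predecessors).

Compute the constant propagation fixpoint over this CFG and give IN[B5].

Answer: {a: ⊤, b: ⊤, c: ⊤, d: ⊤, e: 5, f: ⊤}

Derivation:
Fixpoint table:
  B0:  IN=(all ⊤)  OUT={e:6; rest ⊤}
  B1:  IN=(all ⊤)  OUT=(all ⊤)
  B2:  IN=(all ⊤)  OUT=(all ⊤)
  B3:  IN=(all ⊤)  OUT=(all ⊤)
  B4:  IN=(all ⊤)  OUT={e:5; rest ⊤}
  B5:  IN={e:5; rest ⊤}  OUT={d:0, e:5; rest ⊤}
  B6:  IN={d:0, e:5; rest ⊤}  OUT={d:0, e:5; rest ⊤}
  B7:  IN=(all ⊤)  OUT=(all ⊤)
  B8:  IN=(all ⊤)  OUT={a:6; rest ⊤}
  B9:  IN=(all ⊤)  OUT=(all ⊤)

Merge at B5: IN[B5] = OUT[B4] = {a: ⊤, b: ⊤, c: ⊤, d: ⊤, e: 5, f: ⊤}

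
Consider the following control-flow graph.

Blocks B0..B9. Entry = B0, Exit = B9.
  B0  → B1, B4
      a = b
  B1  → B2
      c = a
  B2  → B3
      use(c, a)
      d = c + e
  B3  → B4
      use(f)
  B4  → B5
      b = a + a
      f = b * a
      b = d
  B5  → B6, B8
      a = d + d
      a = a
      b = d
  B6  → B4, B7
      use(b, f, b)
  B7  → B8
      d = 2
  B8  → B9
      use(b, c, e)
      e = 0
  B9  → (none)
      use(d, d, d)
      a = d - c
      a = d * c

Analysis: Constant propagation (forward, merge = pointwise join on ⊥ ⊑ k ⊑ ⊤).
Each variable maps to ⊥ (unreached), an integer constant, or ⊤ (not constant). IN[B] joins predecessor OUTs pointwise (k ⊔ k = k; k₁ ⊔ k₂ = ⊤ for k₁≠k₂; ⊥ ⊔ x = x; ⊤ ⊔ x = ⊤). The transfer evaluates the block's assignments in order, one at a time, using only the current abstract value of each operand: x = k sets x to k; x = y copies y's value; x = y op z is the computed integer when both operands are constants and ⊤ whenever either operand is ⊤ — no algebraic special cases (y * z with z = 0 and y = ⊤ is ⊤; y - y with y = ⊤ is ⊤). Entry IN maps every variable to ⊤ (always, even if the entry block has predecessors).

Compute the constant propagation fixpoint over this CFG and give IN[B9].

Per-block solution:
  B0: | IN=(all ⊤) | OUT=(all ⊤)
  B1: | IN=(all ⊤) | OUT=(all ⊤)
  B2: | IN=(all ⊤) | OUT=(all ⊤)
  B3: | IN=(all ⊤) | OUT=(all ⊤)
  B4: | IN=(all ⊤) | OUT=(all ⊤)
  B5: | IN=(all ⊤) | OUT=(all ⊤)
  B6: | IN=(all ⊤) | OUT=(all ⊤)
  B7: | IN=(all ⊤) | OUT={d:2; rest ⊤}
  B8: | IN=(all ⊤) | OUT={e:0; rest ⊤}
  B9: | IN={e:0; rest ⊤} | OUT={e:0; rest ⊤}

Merge at B9: IN[B9] = OUT[B8] = {a: ⊤, b: ⊤, c: ⊤, d: ⊤, e: 0, f: ⊤}

Answer: {a: ⊤, b: ⊤, c: ⊤, d: ⊤, e: 0, f: ⊤}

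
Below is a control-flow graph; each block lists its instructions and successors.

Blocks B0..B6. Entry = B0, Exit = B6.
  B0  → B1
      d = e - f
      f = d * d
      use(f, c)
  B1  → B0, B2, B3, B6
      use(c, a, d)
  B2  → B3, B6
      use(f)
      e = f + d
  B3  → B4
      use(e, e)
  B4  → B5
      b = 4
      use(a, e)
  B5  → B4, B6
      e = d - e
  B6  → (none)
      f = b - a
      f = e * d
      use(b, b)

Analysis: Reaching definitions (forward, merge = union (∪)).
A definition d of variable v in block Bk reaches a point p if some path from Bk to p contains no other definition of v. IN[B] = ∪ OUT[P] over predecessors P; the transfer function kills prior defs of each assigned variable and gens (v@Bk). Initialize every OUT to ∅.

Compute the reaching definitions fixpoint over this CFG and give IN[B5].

Fixpoint table:
  B0:  IN={d@B0, f@B0}  OUT={d@B0, f@B0}
  B1:  IN={d@B0, f@B0}  OUT={d@B0, f@B0}
  B2:  IN={d@B0, f@B0}  OUT={d@B0, e@B2, f@B0}
  B3:  IN={d@B0, e@B2, f@B0}  OUT={d@B0, e@B2, f@B0}
  B4:  IN={b@B4, d@B0, e@B2, e@B5, f@B0}  OUT={b@B4, d@B0, e@B2, e@B5, f@B0}
  B5:  IN={b@B4, d@B0, e@B2, e@B5, f@B0}  OUT={b@B4, d@B0, e@B5, f@B0}
  B6:  IN={b@B4, d@B0, e@B2, e@B5, f@B0}  OUT={b@B4, d@B0, e@B2, e@B5, f@B6}

Merge at B5: IN[B5] = OUT[B4] = {b@B4, d@B0, e@B2, e@B5, f@B0}

Answer: {b@B4, d@B0, e@B2, e@B5, f@B0}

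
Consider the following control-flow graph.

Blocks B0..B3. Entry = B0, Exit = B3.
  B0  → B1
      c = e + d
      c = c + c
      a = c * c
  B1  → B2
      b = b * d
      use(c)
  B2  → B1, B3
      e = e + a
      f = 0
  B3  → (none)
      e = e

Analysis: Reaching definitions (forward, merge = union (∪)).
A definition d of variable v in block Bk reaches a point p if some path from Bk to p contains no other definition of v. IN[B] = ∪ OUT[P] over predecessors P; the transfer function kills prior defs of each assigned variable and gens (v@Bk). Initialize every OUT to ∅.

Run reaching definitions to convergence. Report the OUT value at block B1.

Answer: {a@B0, b@B1, c@B0, e@B2, f@B2}

Derivation:
Per-block solution:
  B0:   IN={}   OUT={a@B0, c@B0}
  B1:   IN={a@B0, b@B1, c@B0, e@B2, f@B2}   OUT={a@B0, b@B1, c@B0, e@B2, f@B2}
  B2:   IN={a@B0, b@B1, c@B0, e@B2, f@B2}   OUT={a@B0, b@B1, c@B0, e@B2, f@B2}
  B3:   IN={a@B0, b@B1, c@B0, e@B2, f@B2}   OUT={a@B0, b@B1, c@B0, e@B3, f@B2}

Merge at B1: IN[B1] = OUT[B0] ⊔ OUT[B2] = {a@B0, b@B1, c@B0, e@B2, f@B2}
Applying B1's transfer function to that IN value gives OUT[B1] (row B1 above).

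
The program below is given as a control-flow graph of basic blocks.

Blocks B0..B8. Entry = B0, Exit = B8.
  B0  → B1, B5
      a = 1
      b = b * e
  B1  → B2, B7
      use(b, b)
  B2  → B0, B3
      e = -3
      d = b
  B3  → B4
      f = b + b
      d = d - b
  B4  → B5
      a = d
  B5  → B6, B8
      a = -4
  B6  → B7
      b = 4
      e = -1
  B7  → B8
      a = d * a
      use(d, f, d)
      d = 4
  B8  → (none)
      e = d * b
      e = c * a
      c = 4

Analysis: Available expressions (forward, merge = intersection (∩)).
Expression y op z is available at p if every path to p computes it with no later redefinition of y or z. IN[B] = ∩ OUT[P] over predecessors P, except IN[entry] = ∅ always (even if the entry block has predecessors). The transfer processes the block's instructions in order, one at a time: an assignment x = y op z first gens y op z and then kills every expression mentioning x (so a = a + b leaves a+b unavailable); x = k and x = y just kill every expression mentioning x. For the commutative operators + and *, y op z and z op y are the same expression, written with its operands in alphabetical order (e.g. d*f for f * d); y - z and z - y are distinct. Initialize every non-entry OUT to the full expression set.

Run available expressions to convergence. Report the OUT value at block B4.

Per-block solution:
  B0:  IN={}  OUT={}
  B1:  IN={}  OUT={}
  B2:  IN={}  OUT={}
  B3:  IN={}  OUT={b+b}
  B4:  IN={b+b}  OUT={b+b}
  B5:  IN={}  OUT={}
  B6:  IN={}  OUT={}
  B7:  IN={}  OUT={}
  B8:  IN={}  OUT={b*d}

Merge at B4: IN[B4] = OUT[B3] = {b+b}
Applying B4's transfer function to that IN value gives OUT[B4] (row B4 above).

Answer: {b+b}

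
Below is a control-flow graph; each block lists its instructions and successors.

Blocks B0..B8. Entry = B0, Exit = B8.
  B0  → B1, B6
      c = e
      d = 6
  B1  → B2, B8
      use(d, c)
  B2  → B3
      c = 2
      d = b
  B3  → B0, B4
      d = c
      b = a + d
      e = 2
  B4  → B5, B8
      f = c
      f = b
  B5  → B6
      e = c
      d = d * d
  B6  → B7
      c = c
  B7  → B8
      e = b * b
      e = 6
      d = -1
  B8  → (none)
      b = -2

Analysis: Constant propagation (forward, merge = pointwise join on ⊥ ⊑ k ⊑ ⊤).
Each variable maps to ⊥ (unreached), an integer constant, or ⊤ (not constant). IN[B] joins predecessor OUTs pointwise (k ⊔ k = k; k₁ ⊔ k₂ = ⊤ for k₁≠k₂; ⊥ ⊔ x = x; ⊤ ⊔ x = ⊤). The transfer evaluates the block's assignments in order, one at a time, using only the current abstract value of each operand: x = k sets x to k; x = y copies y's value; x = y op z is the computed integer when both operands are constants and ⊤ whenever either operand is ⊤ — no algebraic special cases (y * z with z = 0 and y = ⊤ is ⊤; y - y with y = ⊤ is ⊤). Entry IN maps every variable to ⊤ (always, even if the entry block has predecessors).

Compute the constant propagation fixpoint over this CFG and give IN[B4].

Converged values:
  B0:   IN=(all ⊤)   OUT={d:6; rest ⊤}
  B1:   IN={d:6; rest ⊤}   OUT={d:6; rest ⊤}
  B2:   IN={d:6; rest ⊤}   OUT={c:2; rest ⊤}
  B3:   IN={c:2; rest ⊤}   OUT={c:2, d:2, e:2; rest ⊤}
  B4:   IN={c:2, d:2, e:2; rest ⊤}   OUT={c:2, d:2, e:2; rest ⊤}
  B5:   IN={c:2, d:2, e:2; rest ⊤}   OUT={c:2, d:4, e:2; rest ⊤}
  B6:   IN=(all ⊤)   OUT=(all ⊤)
  B7:   IN=(all ⊤)   OUT={d:-1, e:6; rest ⊤}
  B8:   IN=(all ⊤)   OUT={b:-2; rest ⊤}

Merge at B4: IN[B4] = OUT[B3] = {a: ⊤, b: ⊤, c: 2, d: 2, e: 2, f: ⊤}

Answer: {a: ⊤, b: ⊤, c: 2, d: 2, e: 2, f: ⊤}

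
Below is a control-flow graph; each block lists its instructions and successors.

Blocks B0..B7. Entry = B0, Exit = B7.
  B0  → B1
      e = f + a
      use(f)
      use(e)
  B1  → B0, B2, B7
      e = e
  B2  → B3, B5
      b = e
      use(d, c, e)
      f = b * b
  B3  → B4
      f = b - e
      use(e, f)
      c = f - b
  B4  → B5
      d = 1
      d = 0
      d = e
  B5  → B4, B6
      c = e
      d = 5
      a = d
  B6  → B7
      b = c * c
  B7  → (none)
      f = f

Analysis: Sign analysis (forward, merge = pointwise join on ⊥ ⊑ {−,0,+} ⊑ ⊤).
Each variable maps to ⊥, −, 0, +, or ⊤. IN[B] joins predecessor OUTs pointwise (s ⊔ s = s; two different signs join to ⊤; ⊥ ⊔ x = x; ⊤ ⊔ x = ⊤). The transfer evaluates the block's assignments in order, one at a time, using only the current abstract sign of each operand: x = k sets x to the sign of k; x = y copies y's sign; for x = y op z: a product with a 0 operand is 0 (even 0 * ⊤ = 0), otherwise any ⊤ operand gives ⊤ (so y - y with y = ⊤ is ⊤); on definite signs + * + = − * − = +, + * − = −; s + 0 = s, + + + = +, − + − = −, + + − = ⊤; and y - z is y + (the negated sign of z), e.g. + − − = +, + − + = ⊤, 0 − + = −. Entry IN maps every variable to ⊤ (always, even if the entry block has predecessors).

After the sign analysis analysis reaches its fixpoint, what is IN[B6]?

Fixpoint table:
  B0:   IN=(all ⊤)   OUT=(all ⊤)
  B1:   IN=(all ⊤)   OUT=(all ⊤)
  B2:   IN=(all ⊤)   OUT=(all ⊤)
  B3:   IN=(all ⊤)   OUT=(all ⊤)
  B4:   IN=(all ⊤)   OUT=(all ⊤)
  B5:   IN=(all ⊤)   OUT={a:+, d:+; rest ⊤}
  B6:   IN={a:+, d:+; rest ⊤}   OUT={a:+, d:+; rest ⊤}
  B7:   IN=(all ⊤)   OUT=(all ⊤)

Merge at B6: IN[B6] = OUT[B5] = {a: +, b: ⊤, c: ⊤, d: +, e: ⊤, f: ⊤}

Answer: {a: +, b: ⊤, c: ⊤, d: +, e: ⊤, f: ⊤}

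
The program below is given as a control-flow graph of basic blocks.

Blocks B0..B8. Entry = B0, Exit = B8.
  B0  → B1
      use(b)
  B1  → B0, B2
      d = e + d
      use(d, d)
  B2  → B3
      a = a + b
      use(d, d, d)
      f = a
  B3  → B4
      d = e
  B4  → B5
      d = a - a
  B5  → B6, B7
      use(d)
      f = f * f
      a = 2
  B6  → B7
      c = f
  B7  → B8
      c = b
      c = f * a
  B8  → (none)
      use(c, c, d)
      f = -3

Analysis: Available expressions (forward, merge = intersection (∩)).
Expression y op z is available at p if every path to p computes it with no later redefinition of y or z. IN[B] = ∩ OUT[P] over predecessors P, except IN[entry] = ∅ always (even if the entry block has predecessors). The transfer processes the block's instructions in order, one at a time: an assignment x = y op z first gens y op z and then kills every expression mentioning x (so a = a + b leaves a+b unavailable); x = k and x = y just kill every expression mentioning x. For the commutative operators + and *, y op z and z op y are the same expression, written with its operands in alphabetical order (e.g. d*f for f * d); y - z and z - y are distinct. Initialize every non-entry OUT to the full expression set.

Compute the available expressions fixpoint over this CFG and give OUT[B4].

Answer: {a-a}

Derivation:
Converged values:
  B0:  IN={}  OUT={}
  B1:  IN={}  OUT={}
  B2:  IN={}  OUT={}
  B3:  IN={}  OUT={}
  B4:  IN={}  OUT={a-a}
  B5:  IN={a-a}  OUT={}
  B6:  IN={}  OUT={}
  B7:  IN={}  OUT={a*f}
  B8:  IN={a*f}  OUT={}

Merge at B4: IN[B4] = OUT[B3] = {}
Applying B4's transfer function to that IN value gives OUT[B4] (row B4 above).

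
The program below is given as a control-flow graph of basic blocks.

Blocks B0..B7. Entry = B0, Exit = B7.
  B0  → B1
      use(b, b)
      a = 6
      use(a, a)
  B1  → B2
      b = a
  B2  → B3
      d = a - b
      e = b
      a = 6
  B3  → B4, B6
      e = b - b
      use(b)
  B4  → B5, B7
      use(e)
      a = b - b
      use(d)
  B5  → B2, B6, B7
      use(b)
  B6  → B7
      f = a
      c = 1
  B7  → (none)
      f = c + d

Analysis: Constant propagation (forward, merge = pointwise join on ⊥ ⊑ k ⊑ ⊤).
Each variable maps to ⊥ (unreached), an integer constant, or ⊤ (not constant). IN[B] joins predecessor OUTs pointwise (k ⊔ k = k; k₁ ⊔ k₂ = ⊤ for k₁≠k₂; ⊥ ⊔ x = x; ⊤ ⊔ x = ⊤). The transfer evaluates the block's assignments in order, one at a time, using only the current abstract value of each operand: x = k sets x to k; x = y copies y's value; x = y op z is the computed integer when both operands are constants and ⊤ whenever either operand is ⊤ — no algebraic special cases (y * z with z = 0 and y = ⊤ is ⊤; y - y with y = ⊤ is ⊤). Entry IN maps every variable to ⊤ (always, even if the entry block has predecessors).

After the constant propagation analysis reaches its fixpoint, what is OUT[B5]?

Per-block solution:
  B0:   IN=(all ⊤)   OUT={a:6; rest ⊤}
  B1:   IN={a:6; rest ⊤}   OUT={a:6, b:6; rest ⊤}
  B2:   IN={b:6; rest ⊤}   OUT={a:6, b:6, e:6; rest ⊤}
  B3:   IN={a:6, b:6, e:6; rest ⊤}   OUT={a:6, b:6, e:0; rest ⊤}
  B4:   IN={a:6, b:6, e:0; rest ⊤}   OUT={a:0, b:6, e:0; rest ⊤}
  B5:   IN={a:0, b:6, e:0; rest ⊤}   OUT={a:0, b:6, e:0; rest ⊤}
  B6:   IN={b:6, e:0; rest ⊤}   OUT={b:6, c:1, e:0; rest ⊤}
  B7:   IN={b:6, e:0; rest ⊤}   OUT={b:6, e:0; rest ⊤}

Merge at B5: IN[B5] = OUT[B4] = {a: 0, b: 6, c: ⊤, d: ⊤, e: 0, f: ⊤}
Applying B5's transfer function to that IN value gives OUT[B5] (row B5 above).

Answer: {a: 0, b: 6, c: ⊤, d: ⊤, e: 0, f: ⊤}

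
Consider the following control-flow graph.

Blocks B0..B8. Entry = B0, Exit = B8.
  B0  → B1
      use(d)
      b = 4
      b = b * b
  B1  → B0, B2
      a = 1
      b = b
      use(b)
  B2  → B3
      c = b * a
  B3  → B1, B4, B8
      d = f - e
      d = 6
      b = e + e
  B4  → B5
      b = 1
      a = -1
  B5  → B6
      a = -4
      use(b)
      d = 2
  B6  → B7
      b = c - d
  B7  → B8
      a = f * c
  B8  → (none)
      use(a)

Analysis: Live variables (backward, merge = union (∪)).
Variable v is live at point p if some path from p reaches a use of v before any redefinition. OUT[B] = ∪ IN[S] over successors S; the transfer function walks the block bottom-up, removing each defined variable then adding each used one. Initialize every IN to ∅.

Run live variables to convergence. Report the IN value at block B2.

Fixpoint table:
  B0: | IN={d, e, f} | OUT={b, d, e, f}
  B1: | IN={b, d, e, f} | OUT={a, b, d, e, f}
  B2: | IN={a, b, e, f} | OUT={a, c, e, f}
  B3: | IN={a, c, e, f} | OUT={a, b, c, d, e, f}
  B4: | IN={c, f} | OUT={b, c, f}
  B5: | IN={b, c, f} | OUT={c, d, f}
  B6: | IN={c, d, f} | OUT={c, f}
  B7: | IN={c, f} | OUT={a}
  B8: | IN={a} | OUT={}

Merge at B2: OUT[B2] = IN[B3] = {a, c, e, f}
Applying B2's transfer function to that OUT value gives IN[B2] (row B2 above).

Answer: {a, b, e, f}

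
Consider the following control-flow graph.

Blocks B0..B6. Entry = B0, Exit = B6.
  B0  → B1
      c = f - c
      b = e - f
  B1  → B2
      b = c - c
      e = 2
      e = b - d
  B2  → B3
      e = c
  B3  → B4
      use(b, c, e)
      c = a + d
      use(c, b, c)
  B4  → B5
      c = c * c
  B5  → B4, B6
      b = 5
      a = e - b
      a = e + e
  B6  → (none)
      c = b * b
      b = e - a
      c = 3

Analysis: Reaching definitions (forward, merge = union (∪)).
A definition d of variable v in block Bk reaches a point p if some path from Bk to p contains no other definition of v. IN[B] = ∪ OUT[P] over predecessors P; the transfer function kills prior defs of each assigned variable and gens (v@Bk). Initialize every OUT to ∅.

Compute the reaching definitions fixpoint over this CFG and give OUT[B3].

Answer: {b@B1, c@B3, e@B2}

Working:
Converged values:
  B0: | IN={} | OUT={b@B0, c@B0}
  B1: | IN={b@B0, c@B0} | OUT={b@B1, c@B0, e@B1}
  B2: | IN={b@B1, c@B0, e@B1} | OUT={b@B1, c@B0, e@B2}
  B3: | IN={b@B1, c@B0, e@B2} | OUT={b@B1, c@B3, e@B2}
  B4: | IN={a@B5, b@B1, b@B5, c@B3, c@B4, e@B2} | OUT={a@B5, b@B1, b@B5, c@B4, e@B2}
  B5: | IN={a@B5, b@B1, b@B5, c@B4, e@B2} | OUT={a@B5, b@B5, c@B4, e@B2}
  B6: | IN={a@B5, b@B5, c@B4, e@B2} | OUT={a@B5, b@B6, c@B6, e@B2}

Merge at B3: IN[B3] = OUT[B2] = {b@B1, c@B0, e@B2}
Applying B3's transfer function to that IN value gives OUT[B3] (row B3 above).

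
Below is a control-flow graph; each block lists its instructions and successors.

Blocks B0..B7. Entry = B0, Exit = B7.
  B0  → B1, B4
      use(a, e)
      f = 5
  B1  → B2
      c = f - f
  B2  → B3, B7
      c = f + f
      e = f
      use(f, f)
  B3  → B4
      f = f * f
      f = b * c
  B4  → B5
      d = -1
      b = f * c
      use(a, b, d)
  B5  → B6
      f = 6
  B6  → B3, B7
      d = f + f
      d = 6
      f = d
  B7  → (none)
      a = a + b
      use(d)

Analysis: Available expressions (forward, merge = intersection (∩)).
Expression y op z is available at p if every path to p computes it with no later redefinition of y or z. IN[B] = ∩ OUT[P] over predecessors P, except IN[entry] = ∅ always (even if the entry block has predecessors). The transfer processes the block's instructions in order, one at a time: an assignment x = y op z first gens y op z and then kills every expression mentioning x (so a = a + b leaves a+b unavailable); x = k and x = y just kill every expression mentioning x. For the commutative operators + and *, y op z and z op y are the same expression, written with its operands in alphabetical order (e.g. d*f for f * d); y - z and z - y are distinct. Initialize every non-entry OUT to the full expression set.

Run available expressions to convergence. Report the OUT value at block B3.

Answer: {b*c}

Derivation:
Fixpoint table:
  B0: | IN={} | OUT={}
  B1: | IN={} | OUT={f-f}
  B2: | IN={f-f} | OUT={f+f, f-f}
  B3: | IN={} | OUT={b*c}
  B4: | IN={} | OUT={c*f}
  B5: | IN={c*f} | OUT={}
  B6: | IN={} | OUT={}
  B7: | IN={} | OUT={}

Merge at B3: IN[B3] = OUT[B2] ∩ OUT[B6] = {}
Applying B3's transfer function to that IN value gives OUT[B3] (row B3 above).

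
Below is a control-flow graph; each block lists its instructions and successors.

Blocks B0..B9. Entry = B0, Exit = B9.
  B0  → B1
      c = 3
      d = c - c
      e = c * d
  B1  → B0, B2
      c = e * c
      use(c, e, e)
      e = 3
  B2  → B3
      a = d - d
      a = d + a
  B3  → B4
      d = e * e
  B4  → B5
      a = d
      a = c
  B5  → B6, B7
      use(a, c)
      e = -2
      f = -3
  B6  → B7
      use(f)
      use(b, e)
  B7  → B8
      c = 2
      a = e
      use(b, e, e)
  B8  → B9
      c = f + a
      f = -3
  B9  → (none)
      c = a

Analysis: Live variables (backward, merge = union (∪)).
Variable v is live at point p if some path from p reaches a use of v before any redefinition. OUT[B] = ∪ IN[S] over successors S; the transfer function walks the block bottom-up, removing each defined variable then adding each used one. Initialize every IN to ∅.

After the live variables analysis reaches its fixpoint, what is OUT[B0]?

Answer: {b, c, d, e}

Derivation:
Converged values:
  B0: | IN={b} | OUT={b, c, d, e}
  B1: | IN={b, c, d, e} | OUT={b, c, d, e}
  B2: | IN={b, c, d, e} | OUT={b, c, e}
  B3: | IN={b, c, e} | OUT={b, c, d}
  B4: | IN={b, c, d} | OUT={a, b, c}
  B5: | IN={a, b, c} | OUT={b, e, f}
  B6: | IN={b, e, f} | OUT={b, e, f}
  B7: | IN={b, e, f} | OUT={a, f}
  B8: | IN={a, f} | OUT={a}
  B9: | IN={a} | OUT={}

Merge at B0: OUT[B0] = IN[B1] = {b, c, d, e}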